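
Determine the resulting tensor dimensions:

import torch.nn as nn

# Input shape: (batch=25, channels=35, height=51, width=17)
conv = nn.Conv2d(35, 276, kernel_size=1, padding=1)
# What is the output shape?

Input shape: (25, 35, 51, 17)
Output shape: (25, 276, 53, 19)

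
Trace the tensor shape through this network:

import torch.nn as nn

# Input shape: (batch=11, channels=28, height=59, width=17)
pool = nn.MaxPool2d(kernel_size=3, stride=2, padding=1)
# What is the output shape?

Input shape: (11, 28, 59, 17)
Output shape: (11, 28, 30, 9)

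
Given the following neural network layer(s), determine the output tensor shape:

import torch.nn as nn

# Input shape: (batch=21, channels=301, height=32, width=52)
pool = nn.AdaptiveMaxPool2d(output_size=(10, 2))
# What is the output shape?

Input shape: (21, 301, 32, 52)
Output shape: (21, 301, 10, 2)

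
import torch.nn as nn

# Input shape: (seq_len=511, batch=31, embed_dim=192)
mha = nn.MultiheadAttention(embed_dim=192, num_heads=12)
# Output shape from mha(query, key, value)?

Input shape: (511, 31, 192)
Output shape: (511, 31, 192)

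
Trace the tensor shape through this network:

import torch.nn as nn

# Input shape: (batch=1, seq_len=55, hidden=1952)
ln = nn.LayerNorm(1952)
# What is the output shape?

Input shape: (1, 55, 1952)
Output shape: (1, 55, 1952)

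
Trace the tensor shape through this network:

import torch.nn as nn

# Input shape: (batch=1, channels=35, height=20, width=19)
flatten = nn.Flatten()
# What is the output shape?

Input shape: (1, 35, 20, 19)
Output shape: (1, 13300)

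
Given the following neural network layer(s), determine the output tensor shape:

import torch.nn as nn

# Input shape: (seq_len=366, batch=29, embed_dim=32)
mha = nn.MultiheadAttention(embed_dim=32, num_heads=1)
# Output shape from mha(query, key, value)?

Input shape: (366, 29, 32)
Output shape: (366, 29, 32)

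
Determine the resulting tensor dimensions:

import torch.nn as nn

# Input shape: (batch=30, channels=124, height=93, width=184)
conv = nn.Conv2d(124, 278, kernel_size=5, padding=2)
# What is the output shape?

Input shape: (30, 124, 93, 184)
Output shape: (30, 278, 93, 184)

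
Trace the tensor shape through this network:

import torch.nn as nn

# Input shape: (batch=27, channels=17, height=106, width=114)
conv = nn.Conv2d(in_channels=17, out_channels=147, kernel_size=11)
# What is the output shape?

Input shape: (27, 17, 106, 114)
Output shape: (27, 147, 96, 104)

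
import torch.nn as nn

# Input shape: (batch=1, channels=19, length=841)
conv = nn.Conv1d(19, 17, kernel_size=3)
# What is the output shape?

Input shape: (1, 19, 841)
Output shape: (1, 17, 839)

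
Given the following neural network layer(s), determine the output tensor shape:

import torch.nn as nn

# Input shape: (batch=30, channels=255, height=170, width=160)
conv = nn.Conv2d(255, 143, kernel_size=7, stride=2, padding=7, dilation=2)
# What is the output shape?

Input shape: (30, 255, 170, 160)
Output shape: (30, 143, 86, 81)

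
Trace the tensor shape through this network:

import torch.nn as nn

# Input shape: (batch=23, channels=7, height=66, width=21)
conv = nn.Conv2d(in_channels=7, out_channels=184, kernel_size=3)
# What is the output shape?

Input shape: (23, 7, 66, 21)
Output shape: (23, 184, 64, 19)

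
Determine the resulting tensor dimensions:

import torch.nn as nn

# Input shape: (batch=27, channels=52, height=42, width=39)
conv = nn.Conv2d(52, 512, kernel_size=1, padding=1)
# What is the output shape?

Input shape: (27, 52, 42, 39)
Output shape: (27, 512, 44, 41)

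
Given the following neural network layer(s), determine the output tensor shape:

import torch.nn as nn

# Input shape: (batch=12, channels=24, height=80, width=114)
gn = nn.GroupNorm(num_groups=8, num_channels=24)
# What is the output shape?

Input shape: (12, 24, 80, 114)
Output shape: (12, 24, 80, 114)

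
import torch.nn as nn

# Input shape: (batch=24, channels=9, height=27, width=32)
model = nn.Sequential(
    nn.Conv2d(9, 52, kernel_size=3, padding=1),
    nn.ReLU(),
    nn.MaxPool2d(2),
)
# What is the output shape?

Input shape: (24, 9, 27, 32)
  -> after Conv2d: (24, 52, 27, 32)
  -> after ReLU: (24, 52, 27, 32)
Output shape: (24, 52, 13, 16)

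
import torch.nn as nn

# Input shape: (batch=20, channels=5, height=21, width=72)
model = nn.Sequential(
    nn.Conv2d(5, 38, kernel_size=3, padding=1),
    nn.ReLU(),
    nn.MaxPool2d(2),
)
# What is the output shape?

Input shape: (20, 5, 21, 72)
  -> after Conv2d: (20, 38, 21, 72)
  -> after ReLU: (20, 38, 21, 72)
Output shape: (20, 38, 10, 36)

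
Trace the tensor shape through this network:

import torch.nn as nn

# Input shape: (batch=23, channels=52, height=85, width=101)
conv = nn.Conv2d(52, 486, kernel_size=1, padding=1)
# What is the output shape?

Input shape: (23, 52, 85, 101)
Output shape: (23, 486, 87, 103)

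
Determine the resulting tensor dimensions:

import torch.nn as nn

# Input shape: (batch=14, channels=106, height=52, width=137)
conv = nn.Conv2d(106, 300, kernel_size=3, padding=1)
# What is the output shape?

Input shape: (14, 106, 52, 137)
Output shape: (14, 300, 52, 137)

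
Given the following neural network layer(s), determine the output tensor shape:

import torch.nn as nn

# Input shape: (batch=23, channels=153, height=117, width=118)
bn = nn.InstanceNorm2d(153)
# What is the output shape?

Input shape: (23, 153, 117, 118)
Output shape: (23, 153, 117, 118)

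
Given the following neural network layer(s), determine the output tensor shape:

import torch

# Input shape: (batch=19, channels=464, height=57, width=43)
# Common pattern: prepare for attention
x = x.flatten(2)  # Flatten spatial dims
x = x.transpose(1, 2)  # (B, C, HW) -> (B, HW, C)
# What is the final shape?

Input shape: (19, 464, 57, 43)
  -> after flatten(2): (19, 464, 2451)
Output shape: (19, 2451, 464)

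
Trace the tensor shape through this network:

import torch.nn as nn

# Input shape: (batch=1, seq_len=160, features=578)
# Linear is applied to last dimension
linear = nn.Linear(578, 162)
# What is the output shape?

Input shape: (1, 160, 578)
Output shape: (1, 160, 162)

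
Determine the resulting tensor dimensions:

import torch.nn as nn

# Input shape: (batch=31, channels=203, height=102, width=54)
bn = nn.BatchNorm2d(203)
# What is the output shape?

Input shape: (31, 203, 102, 54)
Output shape: (31, 203, 102, 54)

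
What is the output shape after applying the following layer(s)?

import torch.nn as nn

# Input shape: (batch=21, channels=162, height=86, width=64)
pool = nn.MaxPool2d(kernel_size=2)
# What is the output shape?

Input shape: (21, 162, 86, 64)
Output shape: (21, 162, 43, 32)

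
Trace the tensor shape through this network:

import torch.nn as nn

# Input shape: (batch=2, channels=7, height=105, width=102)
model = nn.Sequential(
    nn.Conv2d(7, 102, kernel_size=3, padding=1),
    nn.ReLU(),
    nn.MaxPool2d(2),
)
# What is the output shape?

Input shape: (2, 7, 105, 102)
  -> after Conv2d: (2, 102, 105, 102)
  -> after ReLU: (2, 102, 105, 102)
Output shape: (2, 102, 52, 51)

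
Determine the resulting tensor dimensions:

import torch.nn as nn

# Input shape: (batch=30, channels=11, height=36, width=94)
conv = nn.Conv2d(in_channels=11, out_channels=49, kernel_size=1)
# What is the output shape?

Input shape: (30, 11, 36, 94)
Output shape: (30, 49, 36, 94)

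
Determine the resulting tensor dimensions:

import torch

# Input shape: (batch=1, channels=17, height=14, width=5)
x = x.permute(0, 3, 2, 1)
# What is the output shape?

Input shape: (1, 17, 14, 5)
Output shape: (1, 5, 14, 17)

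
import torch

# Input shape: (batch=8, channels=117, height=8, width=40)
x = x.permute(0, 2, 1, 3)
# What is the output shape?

Input shape: (8, 117, 8, 40)
Output shape: (8, 8, 117, 40)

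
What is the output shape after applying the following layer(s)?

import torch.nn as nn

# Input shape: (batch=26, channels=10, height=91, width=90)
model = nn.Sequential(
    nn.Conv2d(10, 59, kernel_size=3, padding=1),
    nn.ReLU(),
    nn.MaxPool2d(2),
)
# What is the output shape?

Input shape: (26, 10, 91, 90)
  -> after Conv2d: (26, 59, 91, 90)
  -> after ReLU: (26, 59, 91, 90)
Output shape: (26, 59, 45, 45)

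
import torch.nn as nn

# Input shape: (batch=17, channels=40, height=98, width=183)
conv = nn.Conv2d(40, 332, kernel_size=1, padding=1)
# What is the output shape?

Input shape: (17, 40, 98, 183)
Output shape: (17, 332, 100, 185)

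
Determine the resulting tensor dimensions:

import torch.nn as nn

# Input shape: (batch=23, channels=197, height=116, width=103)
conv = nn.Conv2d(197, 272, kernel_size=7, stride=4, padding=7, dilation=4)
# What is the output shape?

Input shape: (23, 197, 116, 103)
Output shape: (23, 272, 27, 24)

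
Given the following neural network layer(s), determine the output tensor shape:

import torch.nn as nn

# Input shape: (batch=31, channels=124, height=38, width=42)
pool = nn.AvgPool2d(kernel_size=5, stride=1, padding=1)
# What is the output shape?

Input shape: (31, 124, 38, 42)
Output shape: (31, 124, 36, 40)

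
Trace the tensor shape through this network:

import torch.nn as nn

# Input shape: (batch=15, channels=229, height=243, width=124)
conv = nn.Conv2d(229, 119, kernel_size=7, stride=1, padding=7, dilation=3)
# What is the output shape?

Input shape: (15, 229, 243, 124)
Output shape: (15, 119, 239, 120)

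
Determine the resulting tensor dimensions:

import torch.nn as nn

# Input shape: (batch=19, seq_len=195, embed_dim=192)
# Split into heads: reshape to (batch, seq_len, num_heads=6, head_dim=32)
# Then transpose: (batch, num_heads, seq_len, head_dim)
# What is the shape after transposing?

Input shape: (19, 195, 192)
  -> after reshape: (19, 195, 6, 32)
Output shape: (19, 6, 195, 32)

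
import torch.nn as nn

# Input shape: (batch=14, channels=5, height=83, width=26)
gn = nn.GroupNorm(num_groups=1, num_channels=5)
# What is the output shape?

Input shape: (14, 5, 83, 26)
Output shape: (14, 5, 83, 26)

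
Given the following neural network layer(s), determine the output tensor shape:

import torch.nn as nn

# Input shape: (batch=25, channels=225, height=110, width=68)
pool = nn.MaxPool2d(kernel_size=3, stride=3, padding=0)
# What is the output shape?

Input shape: (25, 225, 110, 68)
Output shape: (25, 225, 36, 22)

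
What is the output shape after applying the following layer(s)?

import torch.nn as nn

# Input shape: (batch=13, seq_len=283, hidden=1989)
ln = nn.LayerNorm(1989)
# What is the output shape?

Input shape: (13, 283, 1989)
Output shape: (13, 283, 1989)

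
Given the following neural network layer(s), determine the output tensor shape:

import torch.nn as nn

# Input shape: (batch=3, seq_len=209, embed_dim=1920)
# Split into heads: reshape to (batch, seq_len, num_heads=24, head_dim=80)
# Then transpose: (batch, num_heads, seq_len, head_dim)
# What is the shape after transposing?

Input shape: (3, 209, 1920)
  -> after reshape: (3, 209, 24, 80)
Output shape: (3, 24, 209, 80)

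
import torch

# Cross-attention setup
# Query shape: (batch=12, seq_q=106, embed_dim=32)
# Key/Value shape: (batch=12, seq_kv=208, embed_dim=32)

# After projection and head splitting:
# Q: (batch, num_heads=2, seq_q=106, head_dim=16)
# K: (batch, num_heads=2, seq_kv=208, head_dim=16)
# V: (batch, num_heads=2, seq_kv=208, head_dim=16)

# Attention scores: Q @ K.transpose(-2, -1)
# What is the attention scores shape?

Input shape: (12, 106, 32)
Output shape: (12, 2, 106, 208)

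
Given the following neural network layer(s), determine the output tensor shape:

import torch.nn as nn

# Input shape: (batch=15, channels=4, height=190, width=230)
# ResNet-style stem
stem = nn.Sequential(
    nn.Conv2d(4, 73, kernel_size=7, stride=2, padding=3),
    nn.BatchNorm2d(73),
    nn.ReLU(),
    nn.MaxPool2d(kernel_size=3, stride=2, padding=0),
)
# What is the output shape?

Input shape: (15, 4, 190, 230)
  -> after Conv2d 7x7 stride=2: (15, 73, 95, 115)
Output shape: (15, 73, 47, 57)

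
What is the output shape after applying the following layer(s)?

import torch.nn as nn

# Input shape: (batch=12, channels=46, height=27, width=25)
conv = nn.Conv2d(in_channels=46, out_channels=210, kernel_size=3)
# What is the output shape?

Input shape: (12, 46, 27, 25)
Output shape: (12, 210, 25, 23)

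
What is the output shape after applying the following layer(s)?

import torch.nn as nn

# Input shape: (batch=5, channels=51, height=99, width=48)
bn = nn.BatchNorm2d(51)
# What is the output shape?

Input shape: (5, 51, 99, 48)
Output shape: (5, 51, 99, 48)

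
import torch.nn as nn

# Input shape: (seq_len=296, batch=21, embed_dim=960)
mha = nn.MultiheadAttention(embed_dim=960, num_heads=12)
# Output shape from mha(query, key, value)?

Input shape: (296, 21, 960)
Output shape: (296, 21, 960)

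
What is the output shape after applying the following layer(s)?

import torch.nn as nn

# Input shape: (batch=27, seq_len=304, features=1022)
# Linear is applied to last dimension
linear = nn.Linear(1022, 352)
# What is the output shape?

Input shape: (27, 304, 1022)
Output shape: (27, 304, 352)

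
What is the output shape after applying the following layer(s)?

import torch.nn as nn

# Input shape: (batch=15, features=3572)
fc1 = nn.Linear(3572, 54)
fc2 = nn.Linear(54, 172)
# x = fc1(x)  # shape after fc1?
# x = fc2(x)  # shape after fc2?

Input shape: (15, 3572)
  -> after fc1: (15, 54)
Output shape: (15, 172)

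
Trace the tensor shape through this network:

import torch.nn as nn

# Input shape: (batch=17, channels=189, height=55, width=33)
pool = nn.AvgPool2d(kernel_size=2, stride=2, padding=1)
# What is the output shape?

Input shape: (17, 189, 55, 33)
Output shape: (17, 189, 28, 17)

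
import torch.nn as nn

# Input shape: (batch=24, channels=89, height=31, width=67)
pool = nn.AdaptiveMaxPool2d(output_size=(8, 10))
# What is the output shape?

Input shape: (24, 89, 31, 67)
Output shape: (24, 89, 8, 10)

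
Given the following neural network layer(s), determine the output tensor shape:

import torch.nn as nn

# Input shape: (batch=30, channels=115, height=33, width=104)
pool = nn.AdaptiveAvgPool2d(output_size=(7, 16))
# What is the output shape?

Input shape: (30, 115, 33, 104)
Output shape: (30, 115, 7, 16)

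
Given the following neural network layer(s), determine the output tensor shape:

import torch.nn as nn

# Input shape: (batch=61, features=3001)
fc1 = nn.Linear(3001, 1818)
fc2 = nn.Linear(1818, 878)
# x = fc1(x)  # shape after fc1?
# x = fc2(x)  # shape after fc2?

Input shape: (61, 3001)
  -> after fc1: (61, 1818)
Output shape: (61, 878)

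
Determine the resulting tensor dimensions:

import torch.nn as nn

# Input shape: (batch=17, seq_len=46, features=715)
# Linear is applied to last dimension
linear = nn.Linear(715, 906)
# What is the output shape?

Input shape: (17, 46, 715)
Output shape: (17, 46, 906)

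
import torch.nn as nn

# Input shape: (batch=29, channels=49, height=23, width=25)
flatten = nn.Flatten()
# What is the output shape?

Input shape: (29, 49, 23, 25)
Output shape: (29, 28175)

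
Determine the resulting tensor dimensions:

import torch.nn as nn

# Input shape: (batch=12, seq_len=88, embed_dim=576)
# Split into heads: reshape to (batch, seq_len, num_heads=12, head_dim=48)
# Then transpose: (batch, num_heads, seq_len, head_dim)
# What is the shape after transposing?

Input shape: (12, 88, 576)
  -> after reshape: (12, 88, 12, 48)
Output shape: (12, 12, 88, 48)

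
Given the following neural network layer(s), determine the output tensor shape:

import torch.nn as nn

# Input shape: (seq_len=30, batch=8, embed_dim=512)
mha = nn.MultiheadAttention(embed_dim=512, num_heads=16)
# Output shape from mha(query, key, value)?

Input shape: (30, 8, 512)
Output shape: (30, 8, 512)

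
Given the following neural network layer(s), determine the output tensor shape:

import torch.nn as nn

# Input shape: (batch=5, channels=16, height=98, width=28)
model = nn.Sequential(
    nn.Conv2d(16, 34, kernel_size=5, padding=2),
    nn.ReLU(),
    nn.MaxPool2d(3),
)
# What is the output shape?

Input shape: (5, 16, 98, 28)
  -> after Conv2d: (5, 34, 98, 28)
  -> after ReLU: (5, 34, 98, 28)
Output shape: (5, 34, 32, 9)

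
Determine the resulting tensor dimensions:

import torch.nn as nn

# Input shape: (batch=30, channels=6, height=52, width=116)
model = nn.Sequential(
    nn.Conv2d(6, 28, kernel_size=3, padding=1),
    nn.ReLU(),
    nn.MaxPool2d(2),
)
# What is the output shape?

Input shape: (30, 6, 52, 116)
  -> after Conv2d: (30, 28, 52, 116)
  -> after ReLU: (30, 28, 52, 116)
Output shape: (30, 28, 26, 58)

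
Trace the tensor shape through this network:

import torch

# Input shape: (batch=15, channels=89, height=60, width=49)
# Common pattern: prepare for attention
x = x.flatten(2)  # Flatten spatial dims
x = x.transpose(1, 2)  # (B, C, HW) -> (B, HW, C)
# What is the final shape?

Input shape: (15, 89, 60, 49)
  -> after flatten(2): (15, 89, 2940)
Output shape: (15, 2940, 89)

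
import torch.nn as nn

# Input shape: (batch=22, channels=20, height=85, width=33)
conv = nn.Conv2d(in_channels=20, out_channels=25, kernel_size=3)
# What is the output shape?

Input shape: (22, 20, 85, 33)
Output shape: (22, 25, 83, 31)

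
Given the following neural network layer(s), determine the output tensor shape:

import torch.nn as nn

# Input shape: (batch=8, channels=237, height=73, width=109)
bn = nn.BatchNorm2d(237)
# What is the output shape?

Input shape: (8, 237, 73, 109)
Output shape: (8, 237, 73, 109)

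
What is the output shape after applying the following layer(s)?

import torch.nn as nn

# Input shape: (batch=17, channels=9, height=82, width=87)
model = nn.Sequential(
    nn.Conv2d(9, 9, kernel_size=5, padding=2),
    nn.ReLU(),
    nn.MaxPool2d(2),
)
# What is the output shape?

Input shape: (17, 9, 82, 87)
  -> after Conv2d: (17, 9, 82, 87)
  -> after ReLU: (17, 9, 82, 87)
Output shape: (17, 9, 41, 43)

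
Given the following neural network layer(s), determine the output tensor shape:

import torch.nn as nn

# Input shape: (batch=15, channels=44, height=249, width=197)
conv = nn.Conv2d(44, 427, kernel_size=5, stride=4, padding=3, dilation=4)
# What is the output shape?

Input shape: (15, 44, 249, 197)
Output shape: (15, 427, 60, 47)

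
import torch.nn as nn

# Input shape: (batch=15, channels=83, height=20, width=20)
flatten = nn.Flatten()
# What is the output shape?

Input shape: (15, 83, 20, 20)
Output shape: (15, 33200)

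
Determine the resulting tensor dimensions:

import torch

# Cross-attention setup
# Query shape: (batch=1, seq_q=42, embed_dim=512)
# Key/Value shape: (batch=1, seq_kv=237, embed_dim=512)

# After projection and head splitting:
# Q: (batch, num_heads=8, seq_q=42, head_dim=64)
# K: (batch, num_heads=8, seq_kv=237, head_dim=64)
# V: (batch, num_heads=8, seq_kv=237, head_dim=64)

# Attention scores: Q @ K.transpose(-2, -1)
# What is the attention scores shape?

Input shape: (1, 42, 512)
Output shape: (1, 8, 42, 237)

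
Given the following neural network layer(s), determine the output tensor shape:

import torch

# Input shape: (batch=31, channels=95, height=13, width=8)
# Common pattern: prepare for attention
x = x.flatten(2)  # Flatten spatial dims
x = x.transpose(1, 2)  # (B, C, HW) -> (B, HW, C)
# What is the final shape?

Input shape: (31, 95, 13, 8)
  -> after flatten(2): (31, 95, 104)
Output shape: (31, 104, 95)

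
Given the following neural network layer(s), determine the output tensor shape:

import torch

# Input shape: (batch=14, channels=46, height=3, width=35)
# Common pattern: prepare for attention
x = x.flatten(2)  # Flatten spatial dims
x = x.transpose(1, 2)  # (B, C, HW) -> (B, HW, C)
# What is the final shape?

Input shape: (14, 46, 3, 35)
  -> after flatten(2): (14, 46, 105)
Output shape: (14, 105, 46)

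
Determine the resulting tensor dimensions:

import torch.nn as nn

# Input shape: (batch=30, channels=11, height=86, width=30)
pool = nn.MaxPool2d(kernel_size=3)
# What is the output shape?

Input shape: (30, 11, 86, 30)
Output shape: (30, 11, 28, 10)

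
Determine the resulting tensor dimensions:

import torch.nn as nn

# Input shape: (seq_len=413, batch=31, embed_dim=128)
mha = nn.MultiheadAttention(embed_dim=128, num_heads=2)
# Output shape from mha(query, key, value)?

Input shape: (413, 31, 128)
Output shape: (413, 31, 128)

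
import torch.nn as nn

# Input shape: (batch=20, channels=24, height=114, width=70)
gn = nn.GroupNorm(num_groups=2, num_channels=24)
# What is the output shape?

Input shape: (20, 24, 114, 70)
Output shape: (20, 24, 114, 70)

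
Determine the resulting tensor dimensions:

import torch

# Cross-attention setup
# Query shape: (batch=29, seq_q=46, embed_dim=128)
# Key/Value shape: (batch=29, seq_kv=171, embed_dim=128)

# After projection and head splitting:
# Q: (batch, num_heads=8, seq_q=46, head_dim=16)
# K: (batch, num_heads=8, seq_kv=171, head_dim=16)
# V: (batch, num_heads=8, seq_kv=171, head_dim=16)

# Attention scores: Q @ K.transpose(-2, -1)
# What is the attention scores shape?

Input shape: (29, 46, 128)
Output shape: (29, 8, 46, 171)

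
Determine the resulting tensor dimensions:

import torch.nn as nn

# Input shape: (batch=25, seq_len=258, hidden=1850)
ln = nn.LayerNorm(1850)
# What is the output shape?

Input shape: (25, 258, 1850)
Output shape: (25, 258, 1850)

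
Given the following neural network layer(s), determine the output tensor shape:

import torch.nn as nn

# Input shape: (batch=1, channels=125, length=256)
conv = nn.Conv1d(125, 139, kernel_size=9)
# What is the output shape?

Input shape: (1, 125, 256)
Output shape: (1, 139, 248)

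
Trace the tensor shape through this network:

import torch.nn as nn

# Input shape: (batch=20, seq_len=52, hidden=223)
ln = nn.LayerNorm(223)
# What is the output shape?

Input shape: (20, 52, 223)
Output shape: (20, 52, 223)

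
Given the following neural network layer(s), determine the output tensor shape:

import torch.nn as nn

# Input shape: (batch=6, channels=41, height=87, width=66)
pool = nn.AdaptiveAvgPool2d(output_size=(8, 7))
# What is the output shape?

Input shape: (6, 41, 87, 66)
Output shape: (6, 41, 8, 7)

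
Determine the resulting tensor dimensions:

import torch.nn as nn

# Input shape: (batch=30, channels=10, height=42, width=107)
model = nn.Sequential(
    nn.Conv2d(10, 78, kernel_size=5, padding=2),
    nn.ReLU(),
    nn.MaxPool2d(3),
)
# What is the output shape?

Input shape: (30, 10, 42, 107)
  -> after Conv2d: (30, 78, 42, 107)
  -> after ReLU: (30, 78, 42, 107)
Output shape: (30, 78, 14, 35)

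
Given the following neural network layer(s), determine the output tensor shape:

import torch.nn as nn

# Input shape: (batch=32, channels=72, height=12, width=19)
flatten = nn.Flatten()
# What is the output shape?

Input shape: (32, 72, 12, 19)
Output shape: (32, 16416)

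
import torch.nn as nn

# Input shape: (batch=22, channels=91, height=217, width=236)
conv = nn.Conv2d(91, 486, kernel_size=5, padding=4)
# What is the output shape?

Input shape: (22, 91, 217, 236)
Output shape: (22, 486, 221, 240)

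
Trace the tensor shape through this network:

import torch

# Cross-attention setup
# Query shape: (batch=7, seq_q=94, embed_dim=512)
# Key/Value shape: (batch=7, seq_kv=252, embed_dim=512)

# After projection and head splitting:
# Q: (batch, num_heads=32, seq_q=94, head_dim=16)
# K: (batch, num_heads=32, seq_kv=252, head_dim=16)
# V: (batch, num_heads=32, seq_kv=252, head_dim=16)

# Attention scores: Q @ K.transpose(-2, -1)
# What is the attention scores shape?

Input shape: (7, 94, 512)
Output shape: (7, 32, 94, 252)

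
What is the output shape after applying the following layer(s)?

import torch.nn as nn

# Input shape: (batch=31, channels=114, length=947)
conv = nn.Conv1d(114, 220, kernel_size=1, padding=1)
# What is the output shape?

Input shape: (31, 114, 947)
Output shape: (31, 220, 949)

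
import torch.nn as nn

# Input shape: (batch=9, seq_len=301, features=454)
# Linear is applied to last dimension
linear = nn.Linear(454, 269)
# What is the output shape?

Input shape: (9, 301, 454)
Output shape: (9, 301, 269)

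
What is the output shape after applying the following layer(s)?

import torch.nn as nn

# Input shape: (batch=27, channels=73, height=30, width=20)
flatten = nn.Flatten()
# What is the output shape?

Input shape: (27, 73, 30, 20)
Output shape: (27, 43800)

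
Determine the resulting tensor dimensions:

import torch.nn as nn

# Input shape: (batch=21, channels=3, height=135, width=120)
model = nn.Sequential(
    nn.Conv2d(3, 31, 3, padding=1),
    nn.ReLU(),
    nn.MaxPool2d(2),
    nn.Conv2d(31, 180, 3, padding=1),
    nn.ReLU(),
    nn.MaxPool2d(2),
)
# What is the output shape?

Input shape: (21, 3, 135, 120)
  -> after first Conv2d: (21, 31, 135, 120)
  -> after first MaxPool2d: (21, 31, 67, 60)
  -> after second Conv2d: (21, 180, 67, 60)
Output shape: (21, 180, 33, 30)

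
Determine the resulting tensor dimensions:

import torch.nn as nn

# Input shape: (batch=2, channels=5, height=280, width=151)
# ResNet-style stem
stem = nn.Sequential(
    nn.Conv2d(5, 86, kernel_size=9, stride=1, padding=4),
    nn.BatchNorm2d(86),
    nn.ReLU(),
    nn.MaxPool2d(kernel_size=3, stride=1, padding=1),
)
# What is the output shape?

Input shape: (2, 5, 280, 151)
  -> after Conv2d 9x9 stride=1: (2, 86, 280, 151)
Output shape: (2, 86, 280, 151)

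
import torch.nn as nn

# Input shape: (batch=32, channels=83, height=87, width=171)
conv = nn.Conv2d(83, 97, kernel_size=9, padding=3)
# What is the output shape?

Input shape: (32, 83, 87, 171)
Output shape: (32, 97, 85, 169)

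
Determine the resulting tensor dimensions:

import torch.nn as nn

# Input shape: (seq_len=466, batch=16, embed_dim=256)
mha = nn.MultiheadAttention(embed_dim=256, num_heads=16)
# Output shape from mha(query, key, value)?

Input shape: (466, 16, 256)
Output shape: (466, 16, 256)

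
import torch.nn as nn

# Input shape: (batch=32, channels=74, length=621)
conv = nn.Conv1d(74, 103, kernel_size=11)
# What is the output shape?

Input shape: (32, 74, 621)
Output shape: (32, 103, 611)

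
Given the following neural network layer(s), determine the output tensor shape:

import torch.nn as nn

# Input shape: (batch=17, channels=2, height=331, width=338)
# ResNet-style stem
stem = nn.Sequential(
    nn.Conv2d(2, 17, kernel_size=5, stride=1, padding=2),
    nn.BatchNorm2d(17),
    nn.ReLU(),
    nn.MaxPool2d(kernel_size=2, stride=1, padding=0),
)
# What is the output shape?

Input shape: (17, 2, 331, 338)
  -> after Conv2d 5x5 stride=1: (17, 17, 331, 338)
Output shape: (17, 17, 330, 337)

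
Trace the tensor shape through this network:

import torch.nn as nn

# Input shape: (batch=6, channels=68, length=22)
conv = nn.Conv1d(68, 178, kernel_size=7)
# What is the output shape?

Input shape: (6, 68, 22)
Output shape: (6, 178, 16)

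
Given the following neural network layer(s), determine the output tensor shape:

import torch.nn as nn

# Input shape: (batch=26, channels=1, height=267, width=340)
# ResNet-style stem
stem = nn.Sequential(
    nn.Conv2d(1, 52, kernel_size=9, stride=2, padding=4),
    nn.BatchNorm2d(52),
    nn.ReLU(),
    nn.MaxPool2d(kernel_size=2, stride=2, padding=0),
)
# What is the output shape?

Input shape: (26, 1, 267, 340)
  -> after Conv2d 9x9 stride=2: (26, 52, 134, 170)
Output shape: (26, 52, 67, 85)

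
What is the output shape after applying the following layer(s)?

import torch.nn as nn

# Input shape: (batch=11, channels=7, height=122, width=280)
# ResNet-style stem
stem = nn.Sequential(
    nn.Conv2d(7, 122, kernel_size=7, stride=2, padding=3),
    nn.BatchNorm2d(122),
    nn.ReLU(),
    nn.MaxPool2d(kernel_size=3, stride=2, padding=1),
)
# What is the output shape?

Input shape: (11, 7, 122, 280)
  -> after Conv2d 7x7 stride=2: (11, 122, 61, 140)
Output shape: (11, 122, 31, 70)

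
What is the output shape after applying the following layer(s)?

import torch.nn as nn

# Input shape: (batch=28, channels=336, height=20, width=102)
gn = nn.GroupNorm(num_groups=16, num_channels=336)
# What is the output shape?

Input shape: (28, 336, 20, 102)
Output shape: (28, 336, 20, 102)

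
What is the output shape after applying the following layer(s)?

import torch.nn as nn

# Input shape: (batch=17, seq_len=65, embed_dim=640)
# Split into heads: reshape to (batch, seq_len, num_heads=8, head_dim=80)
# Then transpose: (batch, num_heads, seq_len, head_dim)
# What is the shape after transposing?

Input shape: (17, 65, 640)
  -> after reshape: (17, 65, 8, 80)
Output shape: (17, 8, 65, 80)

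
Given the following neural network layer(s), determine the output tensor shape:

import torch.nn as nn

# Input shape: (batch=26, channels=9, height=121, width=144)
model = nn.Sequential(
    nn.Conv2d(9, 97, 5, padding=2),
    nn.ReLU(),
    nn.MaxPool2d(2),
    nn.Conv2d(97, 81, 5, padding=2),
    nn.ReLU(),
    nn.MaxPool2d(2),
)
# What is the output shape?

Input shape: (26, 9, 121, 144)
  -> after first Conv2d: (26, 97, 121, 144)
  -> after first MaxPool2d: (26, 97, 60, 72)
  -> after second Conv2d: (26, 81, 60, 72)
Output shape: (26, 81, 30, 36)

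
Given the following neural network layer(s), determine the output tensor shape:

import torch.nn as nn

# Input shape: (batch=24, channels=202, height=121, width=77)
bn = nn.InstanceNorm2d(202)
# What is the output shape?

Input shape: (24, 202, 121, 77)
Output shape: (24, 202, 121, 77)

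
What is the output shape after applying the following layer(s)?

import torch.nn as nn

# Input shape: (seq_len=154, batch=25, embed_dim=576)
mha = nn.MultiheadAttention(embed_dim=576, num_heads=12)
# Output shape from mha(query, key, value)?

Input shape: (154, 25, 576)
Output shape: (154, 25, 576)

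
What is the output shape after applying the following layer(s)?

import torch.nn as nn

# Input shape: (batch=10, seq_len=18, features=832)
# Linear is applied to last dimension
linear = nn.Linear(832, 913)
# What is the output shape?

Input shape: (10, 18, 832)
Output shape: (10, 18, 913)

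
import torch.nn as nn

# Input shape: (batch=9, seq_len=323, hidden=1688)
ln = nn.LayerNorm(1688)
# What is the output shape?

Input shape: (9, 323, 1688)
Output shape: (9, 323, 1688)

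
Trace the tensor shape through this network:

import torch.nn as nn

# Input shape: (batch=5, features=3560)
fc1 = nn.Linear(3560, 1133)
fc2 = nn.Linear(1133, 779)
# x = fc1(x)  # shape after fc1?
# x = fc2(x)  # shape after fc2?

Input shape: (5, 3560)
  -> after fc1: (5, 1133)
Output shape: (5, 779)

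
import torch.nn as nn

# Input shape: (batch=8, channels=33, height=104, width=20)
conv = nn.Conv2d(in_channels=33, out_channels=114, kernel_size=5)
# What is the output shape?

Input shape: (8, 33, 104, 20)
Output shape: (8, 114, 100, 16)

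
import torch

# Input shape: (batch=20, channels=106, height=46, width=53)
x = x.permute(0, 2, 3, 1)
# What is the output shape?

Input shape: (20, 106, 46, 53)
Output shape: (20, 46, 53, 106)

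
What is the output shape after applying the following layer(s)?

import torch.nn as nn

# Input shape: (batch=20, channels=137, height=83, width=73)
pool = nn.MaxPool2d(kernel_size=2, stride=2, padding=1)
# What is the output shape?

Input shape: (20, 137, 83, 73)
Output shape: (20, 137, 42, 37)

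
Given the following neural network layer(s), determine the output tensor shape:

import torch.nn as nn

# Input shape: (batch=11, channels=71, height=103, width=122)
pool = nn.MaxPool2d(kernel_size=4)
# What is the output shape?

Input shape: (11, 71, 103, 122)
Output shape: (11, 71, 25, 30)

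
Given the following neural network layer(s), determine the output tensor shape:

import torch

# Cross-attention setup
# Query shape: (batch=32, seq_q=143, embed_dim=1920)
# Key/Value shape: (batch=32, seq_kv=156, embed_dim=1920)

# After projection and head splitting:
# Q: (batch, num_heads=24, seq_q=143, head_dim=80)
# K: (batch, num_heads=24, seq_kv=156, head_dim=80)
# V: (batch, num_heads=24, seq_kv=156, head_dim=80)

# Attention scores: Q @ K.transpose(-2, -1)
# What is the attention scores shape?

Input shape: (32, 143, 1920)
Output shape: (32, 24, 143, 156)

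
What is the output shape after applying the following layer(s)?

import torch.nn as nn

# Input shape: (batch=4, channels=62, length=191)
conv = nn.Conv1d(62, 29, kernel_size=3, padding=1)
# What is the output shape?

Input shape: (4, 62, 191)
Output shape: (4, 29, 191)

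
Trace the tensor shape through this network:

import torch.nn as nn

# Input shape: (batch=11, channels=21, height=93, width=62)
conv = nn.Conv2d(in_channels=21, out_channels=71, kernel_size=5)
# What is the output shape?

Input shape: (11, 21, 93, 62)
Output shape: (11, 71, 89, 58)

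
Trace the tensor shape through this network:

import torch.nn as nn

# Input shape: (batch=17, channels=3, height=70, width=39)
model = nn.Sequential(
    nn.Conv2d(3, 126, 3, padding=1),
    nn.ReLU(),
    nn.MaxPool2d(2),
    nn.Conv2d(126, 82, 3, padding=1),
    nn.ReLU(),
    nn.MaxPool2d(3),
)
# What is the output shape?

Input shape: (17, 3, 70, 39)
  -> after first Conv2d: (17, 126, 70, 39)
  -> after first MaxPool2d: (17, 126, 35, 19)
  -> after second Conv2d: (17, 82, 35, 19)
Output shape: (17, 82, 11, 6)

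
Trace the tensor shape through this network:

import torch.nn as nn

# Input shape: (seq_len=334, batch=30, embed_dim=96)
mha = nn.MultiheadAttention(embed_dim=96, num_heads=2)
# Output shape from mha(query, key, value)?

Input shape: (334, 30, 96)
Output shape: (334, 30, 96)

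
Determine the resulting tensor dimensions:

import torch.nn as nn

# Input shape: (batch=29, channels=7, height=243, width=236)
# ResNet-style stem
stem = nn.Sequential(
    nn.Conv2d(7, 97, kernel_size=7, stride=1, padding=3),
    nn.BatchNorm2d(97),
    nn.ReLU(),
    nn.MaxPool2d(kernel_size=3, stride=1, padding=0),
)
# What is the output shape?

Input shape: (29, 7, 243, 236)
  -> after Conv2d 7x7 stride=1: (29, 97, 243, 236)
Output shape: (29, 97, 241, 234)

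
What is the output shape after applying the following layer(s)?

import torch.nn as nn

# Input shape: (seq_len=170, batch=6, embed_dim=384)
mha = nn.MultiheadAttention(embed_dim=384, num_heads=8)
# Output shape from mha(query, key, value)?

Input shape: (170, 6, 384)
Output shape: (170, 6, 384)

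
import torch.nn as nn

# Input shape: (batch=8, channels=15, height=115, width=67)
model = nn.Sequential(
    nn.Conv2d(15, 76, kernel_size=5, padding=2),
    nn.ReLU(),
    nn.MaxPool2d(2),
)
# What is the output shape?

Input shape: (8, 15, 115, 67)
  -> after Conv2d: (8, 76, 115, 67)
  -> after ReLU: (8, 76, 115, 67)
Output shape: (8, 76, 57, 33)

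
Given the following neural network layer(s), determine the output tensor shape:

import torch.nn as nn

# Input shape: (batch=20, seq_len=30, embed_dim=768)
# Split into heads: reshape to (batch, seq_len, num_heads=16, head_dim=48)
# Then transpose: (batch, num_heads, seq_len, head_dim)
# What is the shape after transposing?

Input shape: (20, 30, 768)
  -> after reshape: (20, 30, 16, 48)
Output shape: (20, 16, 30, 48)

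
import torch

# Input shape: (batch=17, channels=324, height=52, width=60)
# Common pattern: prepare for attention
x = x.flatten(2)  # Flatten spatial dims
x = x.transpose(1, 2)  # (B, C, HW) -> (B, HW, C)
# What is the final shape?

Input shape: (17, 324, 52, 60)
  -> after flatten(2): (17, 324, 3120)
Output shape: (17, 3120, 324)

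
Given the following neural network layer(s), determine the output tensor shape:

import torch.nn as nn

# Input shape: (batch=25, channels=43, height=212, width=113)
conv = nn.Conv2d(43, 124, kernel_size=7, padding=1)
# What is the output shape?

Input shape: (25, 43, 212, 113)
Output shape: (25, 124, 208, 109)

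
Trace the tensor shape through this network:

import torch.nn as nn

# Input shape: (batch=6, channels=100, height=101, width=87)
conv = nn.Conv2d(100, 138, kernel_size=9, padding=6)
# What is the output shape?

Input shape: (6, 100, 101, 87)
Output shape: (6, 138, 105, 91)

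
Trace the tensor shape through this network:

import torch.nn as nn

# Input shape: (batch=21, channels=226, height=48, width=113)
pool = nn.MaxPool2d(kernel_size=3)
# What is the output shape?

Input shape: (21, 226, 48, 113)
Output shape: (21, 226, 16, 37)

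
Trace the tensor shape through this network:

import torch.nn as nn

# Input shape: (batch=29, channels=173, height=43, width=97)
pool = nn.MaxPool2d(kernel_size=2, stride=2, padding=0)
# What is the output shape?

Input shape: (29, 173, 43, 97)
Output shape: (29, 173, 21, 48)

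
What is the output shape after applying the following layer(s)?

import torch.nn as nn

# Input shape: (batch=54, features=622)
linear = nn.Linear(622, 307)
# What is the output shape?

Input shape: (54, 622)
Output shape: (54, 307)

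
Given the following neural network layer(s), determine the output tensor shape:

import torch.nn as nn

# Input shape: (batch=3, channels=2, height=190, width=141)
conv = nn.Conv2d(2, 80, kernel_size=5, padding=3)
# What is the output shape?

Input shape: (3, 2, 190, 141)
Output shape: (3, 80, 192, 143)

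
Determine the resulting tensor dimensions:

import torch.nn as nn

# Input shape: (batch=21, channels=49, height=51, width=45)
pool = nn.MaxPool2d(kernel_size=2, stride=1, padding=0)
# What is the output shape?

Input shape: (21, 49, 51, 45)
Output shape: (21, 49, 50, 44)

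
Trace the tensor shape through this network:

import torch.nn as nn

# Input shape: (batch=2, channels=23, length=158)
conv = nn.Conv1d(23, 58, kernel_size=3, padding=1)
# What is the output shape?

Input shape: (2, 23, 158)
Output shape: (2, 58, 158)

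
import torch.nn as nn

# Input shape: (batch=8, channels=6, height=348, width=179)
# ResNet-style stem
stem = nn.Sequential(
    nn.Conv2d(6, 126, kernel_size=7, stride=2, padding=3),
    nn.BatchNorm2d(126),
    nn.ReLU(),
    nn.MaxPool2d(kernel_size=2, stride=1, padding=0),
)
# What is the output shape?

Input shape: (8, 6, 348, 179)
  -> after Conv2d 7x7 stride=2: (8, 126, 174, 90)
Output shape: (8, 126, 173, 89)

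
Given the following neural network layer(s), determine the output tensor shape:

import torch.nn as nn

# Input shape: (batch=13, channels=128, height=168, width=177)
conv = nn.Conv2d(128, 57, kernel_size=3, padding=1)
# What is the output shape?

Input shape: (13, 128, 168, 177)
Output shape: (13, 57, 168, 177)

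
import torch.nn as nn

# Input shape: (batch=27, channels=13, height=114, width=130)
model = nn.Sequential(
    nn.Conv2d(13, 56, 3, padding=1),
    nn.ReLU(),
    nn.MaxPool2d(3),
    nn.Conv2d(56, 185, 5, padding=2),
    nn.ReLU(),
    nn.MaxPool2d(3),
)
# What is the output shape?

Input shape: (27, 13, 114, 130)
  -> after first Conv2d: (27, 56, 114, 130)
  -> after first MaxPool2d: (27, 56, 38, 43)
  -> after second Conv2d: (27, 185, 38, 43)
Output shape: (27, 185, 12, 14)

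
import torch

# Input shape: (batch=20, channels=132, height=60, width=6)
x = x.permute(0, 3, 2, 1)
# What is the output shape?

Input shape: (20, 132, 60, 6)
Output shape: (20, 6, 60, 132)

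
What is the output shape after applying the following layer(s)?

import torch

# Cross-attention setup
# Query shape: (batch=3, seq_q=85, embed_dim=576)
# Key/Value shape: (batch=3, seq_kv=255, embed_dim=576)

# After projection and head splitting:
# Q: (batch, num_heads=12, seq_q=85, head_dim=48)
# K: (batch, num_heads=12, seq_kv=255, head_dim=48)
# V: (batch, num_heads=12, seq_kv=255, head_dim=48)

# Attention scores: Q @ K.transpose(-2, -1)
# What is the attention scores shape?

Input shape: (3, 85, 576)
Output shape: (3, 12, 85, 255)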